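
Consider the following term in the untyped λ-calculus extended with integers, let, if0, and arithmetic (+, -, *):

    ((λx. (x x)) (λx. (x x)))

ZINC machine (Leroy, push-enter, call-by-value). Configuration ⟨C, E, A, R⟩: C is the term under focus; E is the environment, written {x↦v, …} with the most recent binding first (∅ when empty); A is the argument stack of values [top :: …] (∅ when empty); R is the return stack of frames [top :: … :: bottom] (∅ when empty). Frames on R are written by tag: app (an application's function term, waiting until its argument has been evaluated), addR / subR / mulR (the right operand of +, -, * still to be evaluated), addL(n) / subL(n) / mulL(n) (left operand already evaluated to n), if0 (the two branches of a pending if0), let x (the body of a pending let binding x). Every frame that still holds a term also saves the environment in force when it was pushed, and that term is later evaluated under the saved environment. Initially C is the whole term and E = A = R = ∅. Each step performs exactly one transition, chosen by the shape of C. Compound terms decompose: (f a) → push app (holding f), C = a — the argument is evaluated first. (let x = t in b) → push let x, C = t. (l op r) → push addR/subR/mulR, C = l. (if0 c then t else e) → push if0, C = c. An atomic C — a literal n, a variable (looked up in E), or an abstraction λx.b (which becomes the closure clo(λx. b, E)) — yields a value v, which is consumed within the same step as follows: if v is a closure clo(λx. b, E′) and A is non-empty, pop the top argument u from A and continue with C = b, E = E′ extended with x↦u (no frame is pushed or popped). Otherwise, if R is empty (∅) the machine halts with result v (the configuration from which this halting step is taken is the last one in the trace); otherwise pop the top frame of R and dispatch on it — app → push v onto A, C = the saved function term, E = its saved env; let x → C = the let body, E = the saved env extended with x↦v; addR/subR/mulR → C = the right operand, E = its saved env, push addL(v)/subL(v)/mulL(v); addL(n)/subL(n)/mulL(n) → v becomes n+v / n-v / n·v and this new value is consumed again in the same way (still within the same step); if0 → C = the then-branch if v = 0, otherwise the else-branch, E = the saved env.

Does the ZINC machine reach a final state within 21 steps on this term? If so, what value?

Answer: DIVERGES (no final state within 21 steps)

Machine steps:
t=0: <C=((λx. (x x)) (λx. (x x))), E=∅, A=∅, R=∅>
t=1: <C=(λx. (x x)), E=∅, A=∅, R=[app]>
t=2: <C=(λx. (x x)), E=∅, A=[clo(λx. (x x), ∅)], R=∅>
t=3: <C=(x x), E={x↦clo(λx. (x x), ∅)}, A=∅, R=∅>
t=4: <C=x, E={x↦clo(λx. (x x), ∅)}, A=∅, R=[app]>
t=5: <C=x, E={x↦clo(λx. (x x), ∅)}, A=[clo(λx. (x x), ∅)], R=∅>
… configuration repeats with period 3 (steps 3–5 recur indefinitely) …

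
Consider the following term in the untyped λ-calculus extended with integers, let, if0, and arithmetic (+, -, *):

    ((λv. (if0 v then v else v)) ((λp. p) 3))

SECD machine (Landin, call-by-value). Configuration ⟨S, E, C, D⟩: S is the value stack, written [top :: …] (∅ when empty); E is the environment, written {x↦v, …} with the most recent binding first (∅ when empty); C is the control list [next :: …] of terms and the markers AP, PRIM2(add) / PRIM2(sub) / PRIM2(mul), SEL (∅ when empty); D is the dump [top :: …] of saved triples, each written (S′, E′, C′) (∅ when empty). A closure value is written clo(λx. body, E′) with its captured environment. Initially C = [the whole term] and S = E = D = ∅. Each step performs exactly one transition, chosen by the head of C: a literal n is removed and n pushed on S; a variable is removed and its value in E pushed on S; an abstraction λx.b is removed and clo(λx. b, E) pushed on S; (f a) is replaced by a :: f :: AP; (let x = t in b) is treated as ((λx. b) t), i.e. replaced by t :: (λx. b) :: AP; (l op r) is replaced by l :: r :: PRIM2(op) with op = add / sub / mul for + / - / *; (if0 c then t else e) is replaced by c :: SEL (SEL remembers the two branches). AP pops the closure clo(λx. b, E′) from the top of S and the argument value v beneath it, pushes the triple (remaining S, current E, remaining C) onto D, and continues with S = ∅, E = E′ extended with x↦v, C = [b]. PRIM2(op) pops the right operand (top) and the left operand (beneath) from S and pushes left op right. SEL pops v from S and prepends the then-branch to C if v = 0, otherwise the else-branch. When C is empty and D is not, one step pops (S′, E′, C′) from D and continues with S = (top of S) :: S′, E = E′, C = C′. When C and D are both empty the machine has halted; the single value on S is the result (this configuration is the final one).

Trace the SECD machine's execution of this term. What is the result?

t=0: [S=∅ | E=∅ | C=[((λv. (if0 v then v else v)) ((λp. p) 3))] | D=∅]
t=1: [S=∅ | E=∅ | C=[((λp. p) 3) :: (λv. (if0 v then v else v)) :: AP] | D=∅]
t=2: [S=∅ | E=∅ | C=[3 :: (λp. p) :: AP :: (λv. (if0 v then v else v)) :: AP] | D=∅]
t=3: [S=[3] | E=∅ | C=[(λp. p) :: AP :: (λv. (if0 v then v else v)) :: AP] | D=∅]
t=4: [S=[clo(λp. p, ∅) :: 3] | E=∅ | C=[AP :: (λv. (if0 v then v else v)) :: AP] | D=∅]
t=5: [S=∅ | E={p↦3} | C=[p] | D=[(∅, ∅, [(λv. (if0 v then v else v)) :: AP])]]
t=6: [S=[3] | E={p↦3} | C=∅ | D=[(∅, ∅, [(λv. (if0 v then v else v)) :: AP])]]
t=7: [S=[3] | E=∅ | C=[(λv. (if0 v then v else v)) :: AP] | D=∅]
t=8: [S=[clo(λv. (if0 v then v else v), ∅) :: 3] | E=∅ | C=[AP] | D=∅]
t=9: [S=∅ | E={v↦3} | C=[(if0 v then v else v)] | D=[(∅, ∅, ∅)]]
t=10: [S=∅ | E={v↦3} | C=[v :: SEL] | D=[(∅, ∅, ∅)]]
t=11: [S=[3] | E={v↦3} | C=[SEL] | D=[(∅, ∅, ∅)]]
t=12: [S=∅ | E={v↦3} | C=[v] | D=[(∅, ∅, ∅)]]
t=13: [S=[3] | E={v↦3} | C=∅ | D=[(∅, ∅, ∅)]]
t=14: [S=[3] | E=∅ | C=∅ | D=∅]
→ final value 3

Answer: 3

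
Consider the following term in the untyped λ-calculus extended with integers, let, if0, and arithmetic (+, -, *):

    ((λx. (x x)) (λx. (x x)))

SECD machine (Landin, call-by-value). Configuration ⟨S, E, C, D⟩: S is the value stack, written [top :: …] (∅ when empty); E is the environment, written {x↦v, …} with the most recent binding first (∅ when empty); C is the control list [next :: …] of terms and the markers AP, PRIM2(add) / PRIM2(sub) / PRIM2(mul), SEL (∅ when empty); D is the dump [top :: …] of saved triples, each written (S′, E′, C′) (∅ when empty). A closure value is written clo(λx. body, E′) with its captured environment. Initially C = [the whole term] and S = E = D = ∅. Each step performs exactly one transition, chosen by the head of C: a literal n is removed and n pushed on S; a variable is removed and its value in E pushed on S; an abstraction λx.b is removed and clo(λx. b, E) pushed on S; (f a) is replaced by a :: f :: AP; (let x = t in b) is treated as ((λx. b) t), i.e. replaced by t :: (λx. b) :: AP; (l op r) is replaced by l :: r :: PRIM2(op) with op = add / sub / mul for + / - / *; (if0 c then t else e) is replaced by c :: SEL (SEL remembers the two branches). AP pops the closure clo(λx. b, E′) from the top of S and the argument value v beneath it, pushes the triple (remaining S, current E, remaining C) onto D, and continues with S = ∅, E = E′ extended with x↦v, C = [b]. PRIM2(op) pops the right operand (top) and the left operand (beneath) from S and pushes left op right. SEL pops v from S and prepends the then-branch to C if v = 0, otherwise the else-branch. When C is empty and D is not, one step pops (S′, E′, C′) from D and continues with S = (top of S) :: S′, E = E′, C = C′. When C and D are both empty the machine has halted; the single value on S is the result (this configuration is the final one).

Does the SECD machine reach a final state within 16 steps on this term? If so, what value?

Answer: DIVERGES (no final state within 16 steps)

Derivation:
[0] [S=∅ | E=∅ | C=[((λx. (x x)) (λx. (x x)))] | D=∅]
[1] [S=∅ | E=∅ | C=[(λx. (x x)) :: (λx. (x x)) :: AP] | D=∅]
[2] [S=[clo(λx. (x x), ∅)] | E=∅ | C=[(λx. (x x)) :: AP] | D=∅]
[3] [S=[clo(λx. (x x), ∅) :: clo(λx. (x x), ∅)] | E=∅ | C=[AP] | D=∅]
[4] [S=∅ | E={x↦clo(λx. (x x), ∅)} | C=[(x x)] | D=[(∅, ∅, ∅)]]
[5] [S=∅ | E={x↦clo(λx. (x x), ∅)} | C=[x :: x :: AP] | D=[(∅, ∅, ∅)]]
[6] [S=[clo(λx. (x x), ∅)] | E={x↦clo(λx. (x x), ∅)} | C=[x :: AP] | D=[(∅, ∅, ∅)]]
[7] [S=[clo(λx. (x x), ∅) :: clo(λx. (x x), ∅)] | E={x↦clo(λx. (x x), ∅)} | C=[AP] | D=[(∅, ∅, ∅)]]
[8] [S=∅ | E={x↦clo(λx. (x x), ∅)} | C=[(x x)] | D=[(∅, {x↦clo(λx. (x x), ∅)}, ∅) :: (∅, ∅, ∅)]]
[9] [S=∅ | E={x↦clo(λx. (x x), ∅)} | C=[x :: x :: AP] | D=[(∅, {x↦clo(λx. (x x), ∅)}, ∅) :: (∅, ∅, ∅)]]
[10] [S=[clo(λx. (x x), ∅)] | E={x↦clo(λx. (x x), ∅)} | C=[x :: AP] | D=[(∅, {x↦clo(λx. (x x), ∅)}, ∅) :: (∅, ∅, ∅)]]
[11] [S=[clo(λx. (x x), ∅) :: clo(λx. (x x), ∅)] | E={x↦clo(λx. (x x), ∅)} | C=[AP] | D=[(∅, {x↦clo(λx. (x x), ∅)}, ∅) :: (∅, ∅, ∅)]]
[12] [S=∅ | E={x↦clo(λx. (x x), ∅)} | C=[(x x)] | D=[(∅, {x↦clo(λx. (x x), ∅)}, ∅) :: (∅, {x↦clo(λx. (x x), ∅)}, ∅) :: (∅, ∅, ∅)]]
[13] [S=∅ | E={x↦clo(λx. (x x), ∅)} | C=[x :: x :: AP] | D=[(∅, {x↦clo(λx. (x x), ∅)}, ∅) :: (∅, {x↦clo(λx. (x x), ∅)}, ∅) :: (∅, ∅, ∅)]]
[14] [S=[clo(λx. (x x), ∅)] | E={x↦clo(λx. (x x), ∅)} | C=[x :: AP] | D=[(∅, {x↦clo(λx. (x x), ∅)}, ∅) :: (∅, {x↦clo(λx. (x x), ∅)}, ∅) :: (∅, ∅, ∅)]]
[15] [S=[clo(λx. (x x), ∅) :: clo(λx. (x x), ∅)] | E={x↦clo(λx. (x x), ∅)} | C=[AP] | D=[(∅, {x↦clo(λx. (x x), ∅)}, ∅) :: (∅, {x↦clo(λx. (x x), ∅)}, ∅) :: (∅, ∅, ∅)]]
[16] [S=∅ | E={x↦clo(λx. (x x), ∅)} | C=[(x x)] | D=[(∅, {x↦clo(λx. (x x), ∅)}, ∅) :: (∅, {x↦clo(λx. (x x), ∅)}, ∅) :: (∅, {x↦clo(λx. (x x), ∅)}, ∅) :: (∅, ∅, ∅)]]
→ 16 transitions taken and the configuration is still not final: no result within 16 steps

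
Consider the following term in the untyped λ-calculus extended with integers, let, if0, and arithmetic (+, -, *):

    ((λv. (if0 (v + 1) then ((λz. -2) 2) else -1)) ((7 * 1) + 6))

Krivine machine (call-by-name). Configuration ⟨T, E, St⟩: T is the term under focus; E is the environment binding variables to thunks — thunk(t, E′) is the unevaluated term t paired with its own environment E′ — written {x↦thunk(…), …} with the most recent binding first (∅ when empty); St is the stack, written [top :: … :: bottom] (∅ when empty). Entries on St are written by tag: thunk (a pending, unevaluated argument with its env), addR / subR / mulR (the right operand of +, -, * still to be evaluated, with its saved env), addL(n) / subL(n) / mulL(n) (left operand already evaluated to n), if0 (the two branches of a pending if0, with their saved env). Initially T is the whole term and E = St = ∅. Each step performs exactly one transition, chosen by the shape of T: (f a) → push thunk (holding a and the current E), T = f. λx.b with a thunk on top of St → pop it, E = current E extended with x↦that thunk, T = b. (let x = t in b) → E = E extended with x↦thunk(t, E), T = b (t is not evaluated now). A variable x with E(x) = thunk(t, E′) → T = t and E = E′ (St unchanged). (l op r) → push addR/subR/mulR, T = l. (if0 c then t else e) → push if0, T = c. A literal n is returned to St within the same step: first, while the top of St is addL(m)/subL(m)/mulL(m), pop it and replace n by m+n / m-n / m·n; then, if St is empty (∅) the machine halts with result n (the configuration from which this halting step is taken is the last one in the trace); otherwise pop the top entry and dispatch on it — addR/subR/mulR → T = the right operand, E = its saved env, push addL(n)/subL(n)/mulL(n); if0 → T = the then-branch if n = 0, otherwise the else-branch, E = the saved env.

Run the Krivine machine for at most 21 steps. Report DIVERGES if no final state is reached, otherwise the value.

t=0: [T=((λv. (if0 (v + 1) then ((λz. -2) 2) else -1)) ((7 * 1) + 6)) | E=∅ | St=∅]
t=1: [T=(λv. (if0 (v + 1) then ((λz. -2) 2) else -1)) | E=∅ | St=[thunk]]
t=2: [T=(if0 (v + 1) then ((λz. -2) 2) else -1) | E={v↦thunk(((7 * 1) + 6), ∅)} | St=∅]
t=3: [T=(v + 1) | E={v↦thunk(((7 * 1) + 6), ∅)} | St=[if0]]
t=4: [T=v | E={v↦thunk(((7 * 1) + 6), ∅)} | St=[addR :: if0]]
t=5: [T=((7 * 1) + 6) | E=∅ | St=[addR :: if0]]
t=6: [T=(7 * 1) | E=∅ | St=[addR :: addR :: if0]]
t=7: [T=7 | E=∅ | St=[mulR :: addR :: addR :: if0]]
t=8: [T=1 | E=∅ | St=[mulL(7) :: addR :: addR :: if0]]
t=9: [T=6 | E=∅ | St=[addL(7) :: addR :: if0]]
t=10: [T=1 | E={v↦thunk(((7 * 1) + 6), ∅)} | St=[addL(13) :: if0]]
t=11: [T=-1 | E={v↦thunk(((7 * 1) + 6), ∅)} | St=∅]
→ final value -1

Answer: -1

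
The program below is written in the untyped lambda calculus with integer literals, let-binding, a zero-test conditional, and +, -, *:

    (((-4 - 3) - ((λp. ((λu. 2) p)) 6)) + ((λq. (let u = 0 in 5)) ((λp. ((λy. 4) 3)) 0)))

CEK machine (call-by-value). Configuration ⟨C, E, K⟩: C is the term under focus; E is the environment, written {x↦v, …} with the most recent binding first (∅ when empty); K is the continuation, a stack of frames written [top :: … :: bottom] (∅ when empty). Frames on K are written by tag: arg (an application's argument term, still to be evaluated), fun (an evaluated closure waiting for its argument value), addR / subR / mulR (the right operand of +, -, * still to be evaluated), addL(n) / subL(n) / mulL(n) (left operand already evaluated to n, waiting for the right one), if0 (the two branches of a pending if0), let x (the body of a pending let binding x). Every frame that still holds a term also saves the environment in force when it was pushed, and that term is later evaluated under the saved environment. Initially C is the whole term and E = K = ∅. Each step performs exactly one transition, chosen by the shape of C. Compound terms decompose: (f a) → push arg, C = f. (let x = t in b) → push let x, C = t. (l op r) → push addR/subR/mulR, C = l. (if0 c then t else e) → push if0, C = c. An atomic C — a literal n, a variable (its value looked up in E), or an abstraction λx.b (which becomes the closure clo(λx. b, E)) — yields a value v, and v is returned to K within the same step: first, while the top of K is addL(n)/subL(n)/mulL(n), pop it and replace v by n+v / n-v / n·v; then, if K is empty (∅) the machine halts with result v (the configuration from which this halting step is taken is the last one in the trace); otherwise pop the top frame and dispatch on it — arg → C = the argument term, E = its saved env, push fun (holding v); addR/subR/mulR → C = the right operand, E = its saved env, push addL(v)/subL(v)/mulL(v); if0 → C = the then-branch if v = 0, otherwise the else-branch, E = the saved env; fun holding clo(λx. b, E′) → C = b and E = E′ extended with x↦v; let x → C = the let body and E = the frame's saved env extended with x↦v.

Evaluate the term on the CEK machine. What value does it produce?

Answer: -4

Execution trace:
[0] ⟨C=(((-4 - 3) - ((λp. ((λu. 2) p)) 6)) + ((λq. (let u = 0 in 5)) ((λp. ((λy. 4) 3)) 0))); E=∅; K=∅⟩
[1] ⟨C=((-4 - 3) - ((λp. ((λu. 2) p)) 6)); E=∅; K=[addR]⟩
[2] ⟨C=(-4 - 3); E=∅; K=[subR :: addR]⟩
[3] ⟨C=-4; E=∅; K=[subR :: subR :: addR]⟩
[4] ⟨C=3; E=∅; K=[subL(-4) :: subR :: addR]⟩
[5] ⟨C=((λp. ((λu. 2) p)) 6); E=∅; K=[subL(-7) :: addR]⟩
[6] ⟨C=(λp. ((λu. 2) p)); E=∅; K=[arg :: subL(-7) :: addR]⟩
[7] ⟨C=6; E=∅; K=[fun :: subL(-7) :: addR]⟩
[8] ⟨C=((λu. 2) p); E={p↦6}; K=[subL(-7) :: addR]⟩
[9] ⟨C=(λu. 2); E={p↦6}; K=[arg :: subL(-7) :: addR]⟩
[10] ⟨C=p; E={p↦6}; K=[fun :: subL(-7) :: addR]⟩
[11] ⟨C=2; E={u↦6, p↦6}; K=[subL(-7) :: addR]⟩
[12] ⟨C=((λq. (let u = 0 in 5)) ((λp. ((λy. 4) 3)) 0)); E=∅; K=[addL(-9)]⟩
[13] ⟨C=(λq. (let u = 0 in 5)); E=∅; K=[arg :: addL(-9)]⟩
[14] ⟨C=((λp. ((λy. 4) 3)) 0); E=∅; K=[fun :: addL(-9)]⟩
[15] ⟨C=(λp. ((λy. 4) 3)); E=∅; K=[arg :: fun :: addL(-9)]⟩
[16] ⟨C=0; E=∅; K=[fun :: fun :: addL(-9)]⟩
[17] ⟨C=((λy. 4) 3); E={p↦0}; K=[fun :: addL(-9)]⟩
[18] ⟨C=(λy. 4); E={p↦0}; K=[arg :: fun :: addL(-9)]⟩
[19] ⟨C=3; E={p↦0}; K=[fun :: fun :: addL(-9)]⟩
[20] ⟨C=4; E={y↦3, p↦0}; K=[fun :: addL(-9)]⟩
[21] ⟨C=(let u = 0 in 5); E={q↦4}; K=[addL(-9)]⟩
[22] ⟨C=0; E={q↦4}; K=[let u :: addL(-9)]⟩
[23] ⟨C=5; E={u↦0, q↦4}; K=[addL(-9)]⟩
→ final value -4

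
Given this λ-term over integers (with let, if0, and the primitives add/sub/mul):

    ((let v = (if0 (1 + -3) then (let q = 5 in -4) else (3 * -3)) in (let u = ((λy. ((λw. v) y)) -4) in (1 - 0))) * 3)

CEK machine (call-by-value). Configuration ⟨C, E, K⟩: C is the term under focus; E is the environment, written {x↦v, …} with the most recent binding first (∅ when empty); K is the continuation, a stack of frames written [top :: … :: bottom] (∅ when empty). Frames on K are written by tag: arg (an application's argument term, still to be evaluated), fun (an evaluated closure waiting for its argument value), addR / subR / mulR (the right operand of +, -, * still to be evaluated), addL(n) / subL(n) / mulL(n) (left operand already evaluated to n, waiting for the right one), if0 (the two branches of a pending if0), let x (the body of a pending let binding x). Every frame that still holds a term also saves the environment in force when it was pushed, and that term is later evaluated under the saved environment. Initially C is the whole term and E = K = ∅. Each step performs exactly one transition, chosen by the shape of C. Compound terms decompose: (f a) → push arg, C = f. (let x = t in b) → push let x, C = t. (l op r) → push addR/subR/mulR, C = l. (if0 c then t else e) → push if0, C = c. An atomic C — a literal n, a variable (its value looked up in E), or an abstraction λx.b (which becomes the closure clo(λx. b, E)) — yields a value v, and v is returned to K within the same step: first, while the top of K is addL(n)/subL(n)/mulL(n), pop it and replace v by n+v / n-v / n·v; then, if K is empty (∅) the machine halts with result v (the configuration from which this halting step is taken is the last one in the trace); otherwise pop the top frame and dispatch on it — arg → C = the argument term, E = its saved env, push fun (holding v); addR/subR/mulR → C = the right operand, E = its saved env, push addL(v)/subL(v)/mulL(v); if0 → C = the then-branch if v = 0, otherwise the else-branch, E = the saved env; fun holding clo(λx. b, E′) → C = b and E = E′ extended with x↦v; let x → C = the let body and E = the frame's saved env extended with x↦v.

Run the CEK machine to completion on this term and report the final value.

0. [C=((let v = (if0 (1 + -3) then (let q = 5 in -4) else (3 * -3)) in (let u = ((λy. ((λw. v) y)) -4) in (1 - 0))) * 3) | E=∅ | K=∅]
1. [C=(let v = (if0 (1 + -3) then (let q = 5 in -4) else (3 * -3)) in (let u = ((λy. ((λw. v) y)) -4) in (1 - 0))) | E=∅ | K=[mulR]]
2. [C=(if0 (1 + -3) then (let q = 5 in -4) else (3 * -3)) | E=∅ | K=[let v :: mulR]]
3. [C=(1 + -3) | E=∅ | K=[if0 :: let v :: mulR]]
4. [C=1 | E=∅ | K=[addR :: if0 :: let v :: mulR]]
5. [C=-3 | E=∅ | K=[addL(1) :: if0 :: let v :: mulR]]
6. [C=(3 * -3) | E=∅ | K=[let v :: mulR]]
7. [C=3 | E=∅ | K=[mulR :: let v :: mulR]]
8. [C=-3 | E=∅ | K=[mulL(3) :: let v :: mulR]]
9. [C=(let u = ((λy. ((λw. v) y)) -4) in (1 - 0)) | E={v↦-9} | K=[mulR]]
10. [C=((λy. ((λw. v) y)) -4) | E={v↦-9} | K=[let u :: mulR]]
11. [C=(λy. ((λw. v) y)) | E={v↦-9} | K=[arg :: let u :: mulR]]
12. [C=-4 | E={v↦-9} | K=[fun :: let u :: mulR]]
13. [C=((λw. v) y) | E={y↦-4, v↦-9} | K=[let u :: mulR]]
14. [C=(λw. v) | E={y↦-4, v↦-9} | K=[arg :: let u :: mulR]]
15. [C=y | E={y↦-4, v↦-9} | K=[fun :: let u :: mulR]]
16. [C=v | E={w↦-4, y↦-4, v↦-9} | K=[let u :: mulR]]
17. [C=(1 - 0) | E={u↦-9, v↦-9} | K=[mulR]]
18. [C=1 | E={u↦-9, v↦-9} | K=[subR :: mulR]]
19. [C=0 | E={u↦-9, v↦-9} | K=[subL(1) :: mulR]]
20. [C=3 | E=∅ | K=[mulL(1)]]
→ final value 3

Answer: 3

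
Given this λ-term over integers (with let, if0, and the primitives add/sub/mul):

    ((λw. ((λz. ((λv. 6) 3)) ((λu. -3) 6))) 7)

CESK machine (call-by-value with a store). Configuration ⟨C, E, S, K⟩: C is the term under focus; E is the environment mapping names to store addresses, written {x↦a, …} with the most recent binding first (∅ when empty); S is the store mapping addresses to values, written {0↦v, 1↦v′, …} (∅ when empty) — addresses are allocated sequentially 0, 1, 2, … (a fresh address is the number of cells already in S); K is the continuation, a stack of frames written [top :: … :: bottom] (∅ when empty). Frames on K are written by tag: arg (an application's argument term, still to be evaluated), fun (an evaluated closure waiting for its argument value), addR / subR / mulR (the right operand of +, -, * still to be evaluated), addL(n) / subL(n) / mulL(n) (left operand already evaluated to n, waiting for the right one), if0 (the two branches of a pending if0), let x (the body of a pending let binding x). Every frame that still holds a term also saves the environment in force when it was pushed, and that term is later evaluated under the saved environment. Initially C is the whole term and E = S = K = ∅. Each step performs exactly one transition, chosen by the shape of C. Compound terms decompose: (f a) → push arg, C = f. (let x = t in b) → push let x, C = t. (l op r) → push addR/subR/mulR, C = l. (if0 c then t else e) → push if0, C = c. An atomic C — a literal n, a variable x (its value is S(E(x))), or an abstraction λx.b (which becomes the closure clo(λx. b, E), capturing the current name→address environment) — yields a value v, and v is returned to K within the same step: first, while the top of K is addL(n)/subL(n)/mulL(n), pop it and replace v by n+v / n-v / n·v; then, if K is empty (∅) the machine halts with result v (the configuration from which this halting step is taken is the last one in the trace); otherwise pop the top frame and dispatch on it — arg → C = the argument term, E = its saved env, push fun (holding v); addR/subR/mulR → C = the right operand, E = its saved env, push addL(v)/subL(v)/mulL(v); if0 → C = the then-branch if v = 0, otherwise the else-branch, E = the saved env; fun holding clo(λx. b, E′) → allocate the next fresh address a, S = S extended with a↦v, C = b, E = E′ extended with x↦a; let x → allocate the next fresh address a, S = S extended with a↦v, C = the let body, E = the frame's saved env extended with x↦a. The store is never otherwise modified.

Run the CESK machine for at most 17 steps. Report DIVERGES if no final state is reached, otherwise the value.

0. ⟨C=((λw. ((λz. ((λv. 6) 3)) ((λu. -3) 6))) 7); E=∅; S=∅; K=∅⟩
1. ⟨C=(λw. ((λz. ((λv. 6) 3)) ((λu. -3) 6))); E=∅; S=∅; K=[arg]⟩
2. ⟨C=7; E=∅; S=∅; K=[fun]⟩
3. ⟨C=((λz. ((λv. 6) 3)) ((λu. -3) 6)); E={w↦0}; S={0↦7}; K=∅⟩
4. ⟨C=(λz. ((λv. 6) 3)); E={w↦0}; S={0↦7}; K=[arg]⟩
5. ⟨C=((λu. -3) 6); E={w↦0}; S={0↦7}; K=[fun]⟩
6. ⟨C=(λu. -3); E={w↦0}; S={0↦7}; K=[arg :: fun]⟩
7. ⟨C=6; E={w↦0}; S={0↦7}; K=[fun :: fun]⟩
8. ⟨C=-3; E={u↦1, w↦0}; S={0↦7, 1↦6}; K=[fun]⟩
9. ⟨C=((λv. 6) 3); E={z↦2, w↦0}; S={0↦7, 1↦6, 2↦-3}; K=∅⟩
10. ⟨C=(λv. 6); E={z↦2, w↦0}; S={0↦7, 1↦6, 2↦-3}; K=[arg]⟩
11. ⟨C=3; E={z↦2, w↦0}; S={0↦7, 1↦6, 2↦-3}; K=[fun]⟩
12. ⟨C=6; E={v↦3, z↦2, w↦0}; S={0↦7, 1↦6, 2↦-3, 3↦3}; K=∅⟩
→ final value 6

Answer: 6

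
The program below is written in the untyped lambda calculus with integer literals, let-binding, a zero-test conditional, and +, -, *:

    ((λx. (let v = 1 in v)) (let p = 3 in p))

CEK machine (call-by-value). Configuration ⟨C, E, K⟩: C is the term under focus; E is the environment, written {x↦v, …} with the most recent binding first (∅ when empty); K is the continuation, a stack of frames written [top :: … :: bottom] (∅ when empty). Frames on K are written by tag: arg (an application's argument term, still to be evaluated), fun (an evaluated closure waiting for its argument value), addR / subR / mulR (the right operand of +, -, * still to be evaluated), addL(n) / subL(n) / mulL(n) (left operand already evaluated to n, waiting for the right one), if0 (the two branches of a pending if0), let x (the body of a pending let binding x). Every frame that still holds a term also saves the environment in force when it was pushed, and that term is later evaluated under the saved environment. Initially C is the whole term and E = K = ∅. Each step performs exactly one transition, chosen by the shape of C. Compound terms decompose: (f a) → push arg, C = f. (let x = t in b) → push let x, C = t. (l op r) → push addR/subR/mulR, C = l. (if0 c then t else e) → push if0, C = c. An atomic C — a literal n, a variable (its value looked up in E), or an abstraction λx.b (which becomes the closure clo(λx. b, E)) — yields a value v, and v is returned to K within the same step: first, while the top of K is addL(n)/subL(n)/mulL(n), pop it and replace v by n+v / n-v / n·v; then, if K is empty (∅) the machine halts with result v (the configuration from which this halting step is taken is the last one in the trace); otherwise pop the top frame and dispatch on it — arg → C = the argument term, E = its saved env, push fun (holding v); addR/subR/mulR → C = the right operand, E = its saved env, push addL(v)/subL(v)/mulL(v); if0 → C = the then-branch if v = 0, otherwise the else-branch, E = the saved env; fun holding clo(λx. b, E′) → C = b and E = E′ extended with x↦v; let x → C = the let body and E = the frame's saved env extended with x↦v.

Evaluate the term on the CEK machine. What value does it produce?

[0] <C=((λx. (let v = 1 in v)) (let p = 3 in p)), E=∅, K=∅>
[1] <C=(λx. (let v = 1 in v)), E=∅, K=[arg]>
[2] <C=(let p = 3 in p), E=∅, K=[fun]>
[3] <C=3, E=∅, K=[let p :: fun]>
[4] <C=p, E={p↦3}, K=[fun]>
[5] <C=(let v = 1 in v), E={x↦3}, K=∅>
[6] <C=1, E={x↦3}, K=[let v]>
[7] <C=v, E={v↦1, x↦3}, K=∅>
→ final value 1

Answer: 1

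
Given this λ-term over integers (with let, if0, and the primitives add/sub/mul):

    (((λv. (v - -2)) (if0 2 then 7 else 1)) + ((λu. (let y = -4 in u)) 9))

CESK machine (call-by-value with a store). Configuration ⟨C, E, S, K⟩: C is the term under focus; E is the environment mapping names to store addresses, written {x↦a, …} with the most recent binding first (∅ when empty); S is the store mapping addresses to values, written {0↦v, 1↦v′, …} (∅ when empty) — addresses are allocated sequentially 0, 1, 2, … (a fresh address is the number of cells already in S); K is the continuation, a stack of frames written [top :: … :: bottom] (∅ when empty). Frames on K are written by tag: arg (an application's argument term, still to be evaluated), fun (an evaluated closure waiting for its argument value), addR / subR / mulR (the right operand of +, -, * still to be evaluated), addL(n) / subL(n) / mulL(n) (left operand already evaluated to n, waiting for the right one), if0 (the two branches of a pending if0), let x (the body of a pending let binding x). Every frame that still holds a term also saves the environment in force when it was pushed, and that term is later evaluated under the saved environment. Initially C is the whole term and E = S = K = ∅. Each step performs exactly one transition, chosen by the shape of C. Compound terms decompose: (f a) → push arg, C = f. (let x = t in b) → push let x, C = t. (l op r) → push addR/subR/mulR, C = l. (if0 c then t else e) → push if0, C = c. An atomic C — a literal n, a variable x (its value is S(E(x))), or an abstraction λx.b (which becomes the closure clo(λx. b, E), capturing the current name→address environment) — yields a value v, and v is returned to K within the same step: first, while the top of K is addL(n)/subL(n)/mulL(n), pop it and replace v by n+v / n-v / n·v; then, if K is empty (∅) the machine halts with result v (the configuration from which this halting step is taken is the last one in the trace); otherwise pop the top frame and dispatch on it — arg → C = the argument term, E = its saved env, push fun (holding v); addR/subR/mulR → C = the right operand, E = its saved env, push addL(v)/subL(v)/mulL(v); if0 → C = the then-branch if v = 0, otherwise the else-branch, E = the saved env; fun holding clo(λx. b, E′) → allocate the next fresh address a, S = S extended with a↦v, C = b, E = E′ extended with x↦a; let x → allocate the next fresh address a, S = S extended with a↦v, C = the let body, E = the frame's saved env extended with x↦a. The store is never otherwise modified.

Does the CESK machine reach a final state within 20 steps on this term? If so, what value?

step 0: [C=(((λv. (v - -2)) (if0 2 then 7 else 1)) + ((λu. (let y = -4 in u)) 9)) | E=∅ | S=∅ | K=∅]
step 1: [C=((λv. (v - -2)) (if0 2 then 7 else 1)) | E=∅ | S=∅ | K=[addR]]
step 2: [C=(λv. (v - -2)) | E=∅ | S=∅ | K=[arg :: addR]]
step 3: [C=(if0 2 then 7 else 1) | E=∅ | S=∅ | K=[fun :: addR]]
step 4: [C=2 | E=∅ | S=∅ | K=[if0 :: fun :: addR]]
step 5: [C=1 | E=∅ | S=∅ | K=[fun :: addR]]
step 6: [C=(v - -2) | E={v↦0} | S={0↦1} | K=[addR]]
step 7: [C=v | E={v↦0} | S={0↦1} | K=[subR :: addR]]
step 8: [C=-2 | E={v↦0} | S={0↦1} | K=[subL(1) :: addR]]
step 9: [C=((λu. (let y = -4 in u)) 9) | E=∅ | S={0↦1} | K=[addL(3)]]
step 10: [C=(λu. (let y = -4 in u)) | E=∅ | S={0↦1} | K=[arg :: addL(3)]]
step 11: [C=9 | E=∅ | S={0↦1} | K=[fun :: addL(3)]]
step 12: [C=(let y = -4 in u) | E={u↦1} | S={0↦1, 1↦9} | K=[addL(3)]]
step 13: [C=-4 | E={u↦1} | S={0↦1, 1↦9} | K=[let y :: addL(3)]]
step 14: [C=u | E={y↦2, u↦1} | S={0↦1, 1↦9, 2↦-4} | K=[addL(3)]]
→ final value 12

Answer: 12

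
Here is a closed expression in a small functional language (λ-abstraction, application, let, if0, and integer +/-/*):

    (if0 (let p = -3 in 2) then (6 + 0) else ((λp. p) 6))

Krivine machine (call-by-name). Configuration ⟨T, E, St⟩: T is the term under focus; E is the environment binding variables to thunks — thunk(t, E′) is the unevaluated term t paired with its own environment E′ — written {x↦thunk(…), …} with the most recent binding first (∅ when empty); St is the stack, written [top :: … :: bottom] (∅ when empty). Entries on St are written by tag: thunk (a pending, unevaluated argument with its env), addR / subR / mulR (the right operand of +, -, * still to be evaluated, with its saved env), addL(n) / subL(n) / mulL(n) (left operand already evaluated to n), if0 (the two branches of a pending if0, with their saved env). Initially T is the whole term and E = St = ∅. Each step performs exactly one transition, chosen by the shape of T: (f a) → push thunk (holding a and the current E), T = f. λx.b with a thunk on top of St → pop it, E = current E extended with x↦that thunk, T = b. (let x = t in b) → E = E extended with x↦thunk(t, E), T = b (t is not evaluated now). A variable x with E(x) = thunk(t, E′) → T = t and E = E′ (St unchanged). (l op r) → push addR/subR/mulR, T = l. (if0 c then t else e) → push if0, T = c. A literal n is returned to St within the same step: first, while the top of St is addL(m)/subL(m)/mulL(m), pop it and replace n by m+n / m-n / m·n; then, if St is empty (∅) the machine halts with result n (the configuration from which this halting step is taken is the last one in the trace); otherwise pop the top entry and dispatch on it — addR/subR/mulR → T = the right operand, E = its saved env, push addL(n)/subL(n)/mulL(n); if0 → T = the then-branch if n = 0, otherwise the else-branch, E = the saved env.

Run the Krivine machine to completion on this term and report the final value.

Answer: 6

Execution trace:
step 0: <T=(if0 (let p = -3 in 2) then (6 + 0) else ((λp. p) 6)), E=∅, St=∅>
step 1: <T=(let p = -3 in 2), E=∅, St=[if0]>
step 2: <T=2, E={p↦thunk(-3, ∅)}, St=[if0]>
step 3: <T=((λp. p) 6), E=∅, St=∅>
step 4: <T=(λp. p), E=∅, St=[thunk]>
step 5: <T=p, E={p↦thunk(6, ∅)}, St=∅>
step 6: <T=6, E=∅, St=∅>
→ final value 6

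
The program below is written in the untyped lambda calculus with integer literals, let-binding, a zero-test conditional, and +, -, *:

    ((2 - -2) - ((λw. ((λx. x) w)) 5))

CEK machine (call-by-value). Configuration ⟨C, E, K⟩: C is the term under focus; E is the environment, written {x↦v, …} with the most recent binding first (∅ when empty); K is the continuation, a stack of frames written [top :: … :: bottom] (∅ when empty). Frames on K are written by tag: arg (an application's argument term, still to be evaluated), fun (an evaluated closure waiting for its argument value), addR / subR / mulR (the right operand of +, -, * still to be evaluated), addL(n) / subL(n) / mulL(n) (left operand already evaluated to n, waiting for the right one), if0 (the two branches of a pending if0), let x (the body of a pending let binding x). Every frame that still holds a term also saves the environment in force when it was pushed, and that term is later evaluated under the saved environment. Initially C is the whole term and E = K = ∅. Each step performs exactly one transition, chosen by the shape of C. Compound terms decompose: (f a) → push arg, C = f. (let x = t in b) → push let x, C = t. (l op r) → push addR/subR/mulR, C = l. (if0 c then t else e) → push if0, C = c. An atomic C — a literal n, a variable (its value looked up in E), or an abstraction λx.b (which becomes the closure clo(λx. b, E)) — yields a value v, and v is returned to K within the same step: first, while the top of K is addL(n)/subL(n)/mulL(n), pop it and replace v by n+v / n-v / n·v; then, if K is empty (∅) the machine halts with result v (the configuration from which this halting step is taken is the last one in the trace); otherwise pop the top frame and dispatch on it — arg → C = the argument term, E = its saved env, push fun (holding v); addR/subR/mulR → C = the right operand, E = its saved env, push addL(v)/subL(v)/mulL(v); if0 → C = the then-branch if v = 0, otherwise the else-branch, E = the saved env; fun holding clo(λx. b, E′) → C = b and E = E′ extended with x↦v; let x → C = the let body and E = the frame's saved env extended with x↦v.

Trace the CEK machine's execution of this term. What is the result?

Answer: -1

Execution trace:
t=0: [C=((2 - -2) - ((λw. ((λx. x) w)) 5)) | E=∅ | K=∅]
t=1: [C=(2 - -2) | E=∅ | K=[subR]]
t=2: [C=2 | E=∅ | K=[subR :: subR]]
t=3: [C=-2 | E=∅ | K=[subL(2) :: subR]]
t=4: [C=((λw. ((λx. x) w)) 5) | E=∅ | K=[subL(4)]]
t=5: [C=(λw. ((λx. x) w)) | E=∅ | K=[arg :: subL(4)]]
t=6: [C=5 | E=∅ | K=[fun :: subL(4)]]
t=7: [C=((λx. x) w) | E={w↦5} | K=[subL(4)]]
t=8: [C=(λx. x) | E={w↦5} | K=[arg :: subL(4)]]
t=9: [C=w | E={w↦5} | K=[fun :: subL(4)]]
t=10: [C=x | E={x↦5, w↦5} | K=[subL(4)]]
→ final value -1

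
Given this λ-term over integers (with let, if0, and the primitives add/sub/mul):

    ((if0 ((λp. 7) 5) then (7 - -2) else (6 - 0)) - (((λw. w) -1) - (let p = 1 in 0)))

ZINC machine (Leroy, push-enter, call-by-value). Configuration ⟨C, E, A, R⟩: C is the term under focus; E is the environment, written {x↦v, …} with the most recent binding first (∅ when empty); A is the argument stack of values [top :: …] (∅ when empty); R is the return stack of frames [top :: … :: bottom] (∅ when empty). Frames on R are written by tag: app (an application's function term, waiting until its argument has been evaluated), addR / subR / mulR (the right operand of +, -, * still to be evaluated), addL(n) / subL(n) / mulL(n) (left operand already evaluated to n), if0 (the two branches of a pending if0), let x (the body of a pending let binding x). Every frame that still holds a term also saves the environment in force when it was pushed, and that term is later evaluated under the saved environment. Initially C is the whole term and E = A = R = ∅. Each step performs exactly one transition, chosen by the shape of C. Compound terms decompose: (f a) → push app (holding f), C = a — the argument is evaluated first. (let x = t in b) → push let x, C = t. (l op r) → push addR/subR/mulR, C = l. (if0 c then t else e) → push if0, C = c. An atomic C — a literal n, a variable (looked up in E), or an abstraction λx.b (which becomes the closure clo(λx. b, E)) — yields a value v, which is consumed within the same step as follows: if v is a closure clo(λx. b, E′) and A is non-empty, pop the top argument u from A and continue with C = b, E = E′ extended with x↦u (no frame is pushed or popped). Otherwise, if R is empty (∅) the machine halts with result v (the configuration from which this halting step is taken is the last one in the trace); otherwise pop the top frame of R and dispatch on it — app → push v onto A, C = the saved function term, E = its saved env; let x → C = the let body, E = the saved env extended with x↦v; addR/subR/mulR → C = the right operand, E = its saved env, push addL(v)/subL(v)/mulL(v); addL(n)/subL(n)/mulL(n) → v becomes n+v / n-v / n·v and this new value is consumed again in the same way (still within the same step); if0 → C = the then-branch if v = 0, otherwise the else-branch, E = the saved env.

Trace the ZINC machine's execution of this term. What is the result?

Answer: 7

Execution trace:
step 0: [C=((if0 ((λp. 7) 5) then (7 - -2) else (6 - 0)) - (((λw. w) -1) - (let p = 1 in 0))) | E=∅ | A=∅ | R=∅]
step 1: [C=(if0 ((λp. 7) 5) then (7 - -2) else (6 - 0)) | E=∅ | A=∅ | R=[subR]]
step 2: [C=((λp. 7) 5) | E=∅ | A=∅ | R=[if0 :: subR]]
step 3: [C=5 | E=∅ | A=∅ | R=[app :: if0 :: subR]]
step 4: [C=(λp. 7) | E=∅ | A=[5] | R=[if0 :: subR]]
step 5: [C=7 | E={p↦5} | A=∅ | R=[if0 :: subR]]
step 6: [C=(6 - 0) | E=∅ | A=∅ | R=[subR]]
step 7: [C=6 | E=∅ | A=∅ | R=[subR :: subR]]
step 8: [C=0 | E=∅ | A=∅ | R=[subL(6) :: subR]]
step 9: [C=(((λw. w) -1) - (let p = 1 in 0)) | E=∅ | A=∅ | R=[subL(6)]]
step 10: [C=((λw. w) -1) | E=∅ | A=∅ | R=[subR :: subL(6)]]
step 11: [C=-1 | E=∅ | A=∅ | R=[app :: subR :: subL(6)]]
step 12: [C=(λw. w) | E=∅ | A=[-1] | R=[subR :: subL(6)]]
step 13: [C=w | E={w↦-1} | A=∅ | R=[subR :: subL(6)]]
step 14: [C=(let p = 1 in 0) | E=∅ | A=∅ | R=[subL(-1) :: subL(6)]]
step 15: [C=1 | E=∅ | A=∅ | R=[let p :: subL(-1) :: subL(6)]]
step 16: [C=0 | E={p↦1} | A=∅ | R=[subL(-1) :: subL(6)]]
→ final value 7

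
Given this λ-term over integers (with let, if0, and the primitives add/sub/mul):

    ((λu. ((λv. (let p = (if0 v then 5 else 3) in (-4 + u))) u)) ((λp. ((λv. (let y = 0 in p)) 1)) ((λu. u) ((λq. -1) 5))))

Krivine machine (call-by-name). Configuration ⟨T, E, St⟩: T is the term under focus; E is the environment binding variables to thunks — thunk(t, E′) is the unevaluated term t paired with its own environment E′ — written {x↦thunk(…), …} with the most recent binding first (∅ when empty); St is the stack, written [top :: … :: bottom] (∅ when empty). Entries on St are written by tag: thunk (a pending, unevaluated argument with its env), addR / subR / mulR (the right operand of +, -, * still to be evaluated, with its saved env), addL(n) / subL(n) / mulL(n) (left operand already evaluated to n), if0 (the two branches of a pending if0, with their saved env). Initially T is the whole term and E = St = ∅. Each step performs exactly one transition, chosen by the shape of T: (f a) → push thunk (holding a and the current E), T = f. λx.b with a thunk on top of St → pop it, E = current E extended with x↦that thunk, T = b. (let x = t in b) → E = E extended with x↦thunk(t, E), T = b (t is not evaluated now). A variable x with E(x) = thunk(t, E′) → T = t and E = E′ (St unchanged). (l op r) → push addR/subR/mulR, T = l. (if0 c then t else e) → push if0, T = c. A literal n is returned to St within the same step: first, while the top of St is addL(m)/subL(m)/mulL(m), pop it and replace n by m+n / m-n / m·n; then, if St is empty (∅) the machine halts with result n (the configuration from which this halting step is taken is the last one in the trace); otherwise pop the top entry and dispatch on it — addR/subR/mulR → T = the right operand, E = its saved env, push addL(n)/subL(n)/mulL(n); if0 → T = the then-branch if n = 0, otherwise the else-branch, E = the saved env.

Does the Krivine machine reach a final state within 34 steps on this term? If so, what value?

Answer: -5

Execution trace:
t=0: <T=((λu. ((λv. (let p = (if0 v then 5 else 3) in (-4 + u))) u)) ((λp. ((λv. (let y = 0 in p)) 1)) ((λu. u) ((λq. -1) 5)))), E=∅, St=∅>
t=1: <T=(λu. ((λv. (let p = (if0 v then 5 else 3) in (-4 + u))) u)), E=∅, St=[thunk]>
t=2: <T=((λv. (let p = (if0 v then 5 else 3) in (-4 + u))) u), E={u↦thunk(((λp. ((λv. (let y = 0 in p)) 1)) ((λu. u) ((λq. -1) 5))), ∅)}, St=∅>
t=3: <T=(λv. (let p = (if0 v then 5 else 3) in (-4 + u))), E={u↦thunk(((λp. ((λv. (let y = 0 in p)) 1)) ((λu. u) ((λq. -1) 5))), ∅)}, St=[thunk]>
t=4: <T=(let p = (if0 v then 5 else 3) in (-4 + u)), E={v↦thunk(u, {u↦thunk(((λp. ((λv. (let y = 0 in p)) 1)) ((λu. u) ((λq. -1) 5))), ∅)}), u↦thunk(((λp. ((λv. (let y = 0 in p)) 1)) ((λu. u) ((λq. -1) 5))), ∅)}, St=∅>
t=5: <T=(-4 + u), E={p↦thunk((if0 v then 5 else 3), {v↦thunk(u, {u↦thunk(((λp. ((λv. (let y = 0 in p)) 1)) ((λu. u) ((λq. -1) 5))), ∅)}), u↦thunk(((λp. ((λv. (let y = 0 in p)) 1)) ((λu. u) ((λq. -1) 5))), ∅)}), v↦thunk(u, {u↦thunk(((λp. ((λv. (let y = 0 in p)) 1)) ((λu. u) ((λq. -1) 5))), ∅)}), u↦thunk(((λp. ((λv. (let y = 0 in p)) 1)) ((λu. u) ((λq. -1) 5))), ∅)}, St=∅>
t=6: <T=-4, E={p↦thunk((if0 v then 5 else 3), {v↦thunk(u, {u↦thunk(((λp. ((λv. (let y = 0 in p)) 1)) ((λu. u) ((λq. -1) 5))), ∅)}), u↦thunk(((λp. ((λv. (let y = 0 in p)) 1)) ((λu. u) ((λq. -1) 5))), ∅)}), v↦thunk(u, {u↦thunk(((λp. ((λv. (let y = 0 in p)) 1)) ((λu. u) ((λq. -1) 5))), ∅)}), u↦thunk(((λp. ((λv. (let y = 0 in p)) 1)) ((λu. u) ((λq. -1) 5))), ∅)}, St=[addR]>
t=7: <T=u, E={p↦thunk((if0 v then 5 else 3), {v↦thunk(u, {u↦thunk(((λp. ((λv. (let y = 0 in p)) 1)) ((λu. u) ((λq. -1) 5))), ∅)}), u↦thunk(((λp. ((λv. (let y = 0 in p)) 1)) ((λu. u) ((λq. -1) 5))), ∅)}), v↦thunk(u, {u↦thunk(((λp. ((λv. (let y = 0 in p)) 1)) ((λu. u) ((λq. -1) 5))), ∅)}), u↦thunk(((λp. ((λv. (let y = 0 in p)) 1)) ((λu. u) ((λq. -1) 5))), ∅)}, St=[addL(-4)]>
t=8: <T=((λp. ((λv. (let y = 0 in p)) 1)) ((λu. u) ((λq. -1) 5))), E=∅, St=[addL(-4)]>
t=9: <T=(λp. ((λv. (let y = 0 in p)) 1)), E=∅, St=[thunk :: addL(-4)]>
t=10: <T=((λv. (let y = 0 in p)) 1), E={p↦thunk(((λu. u) ((λq. -1) 5)), ∅)}, St=[addL(-4)]>
t=11: <T=(λv. (let y = 0 in p)), E={p↦thunk(((λu. u) ((λq. -1) 5)), ∅)}, St=[thunk :: addL(-4)]>
t=12: <T=(let y = 0 in p), E={v↦thunk(1, {p↦thunk(((λu. u) ((λq. -1) 5)), ∅)}), p↦thunk(((λu. u) ((λq. -1) 5)), ∅)}, St=[addL(-4)]>
t=13: <T=p, E={y↦thunk(0, {v↦thunk(1, {p↦thunk(((λu. u) ((λq. -1) 5)), ∅)}), p↦thunk(((λu. u) ((λq. -1) 5)), ∅)}), v↦thunk(1, {p↦thunk(((λu. u) ((λq. -1) 5)), ∅)}), p↦thunk(((λu. u) ((λq. -1) 5)), ∅)}, St=[addL(-4)]>
t=14: <T=((λu. u) ((λq. -1) 5)), E=∅, St=[addL(-4)]>
t=15: <T=(λu. u), E=∅, St=[thunk :: addL(-4)]>
t=16: <T=u, E={u↦thunk(((λq. -1) 5), ∅)}, St=[addL(-4)]>
t=17: <T=((λq. -1) 5), E=∅, St=[addL(-4)]>
t=18: <T=(λq. -1), E=∅, St=[thunk :: addL(-4)]>
t=19: <T=-1, E={q↦thunk(5, ∅)}, St=[addL(-4)]>
→ final value -5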